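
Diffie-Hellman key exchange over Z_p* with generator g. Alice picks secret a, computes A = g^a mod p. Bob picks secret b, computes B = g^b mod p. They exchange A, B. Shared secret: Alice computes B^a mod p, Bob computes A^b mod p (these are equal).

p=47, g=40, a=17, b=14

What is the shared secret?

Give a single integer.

Answer: 16

Derivation:
A = 40^17 mod 47  (bits of 17 = 10001)
  bit 0 = 1: r = r^2 * 40 mod 47 = 1^2 * 40 = 1*40 = 40
  bit 1 = 0: r = r^2 mod 47 = 40^2 = 2
  bit 2 = 0: r = r^2 mod 47 = 2^2 = 4
  bit 3 = 0: r = r^2 mod 47 = 4^2 = 16
  bit 4 = 1: r = r^2 * 40 mod 47 = 16^2 * 40 = 21*40 = 41
  -> A = 41
B = 40^14 mod 47  (bits of 14 = 1110)
  bit 0 = 1: r = r^2 * 40 mod 47 = 1^2 * 40 = 1*40 = 40
  bit 1 = 1: r = r^2 * 40 mod 47 = 40^2 * 40 = 2*40 = 33
  bit 2 = 1: r = r^2 * 40 mod 47 = 33^2 * 40 = 8*40 = 38
  bit 3 = 0: r = r^2 mod 47 = 38^2 = 34
  -> B = 34
s = B^a = 34^17 mod 47  (bits of 17 = 10001)
  bit 0 = 1: r = r^2 * 34 mod 47 = 1^2 * 34 = 1*34 = 34
  bit 1 = 0: r = r^2 mod 47 = 34^2 = 28
  bit 2 = 0: r = r^2 mod 47 = 28^2 = 32
  bit 3 = 0: r = r^2 mod 47 = 32^2 = 37
  bit 4 = 1: r = r^2 * 34 mod 47 = 37^2 * 34 = 6*34 = 16
  -> s = B^a = 16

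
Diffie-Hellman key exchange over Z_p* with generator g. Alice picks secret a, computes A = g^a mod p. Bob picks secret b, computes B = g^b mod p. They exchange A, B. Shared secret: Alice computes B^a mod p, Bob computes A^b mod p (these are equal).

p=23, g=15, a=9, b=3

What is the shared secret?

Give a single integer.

Answer: 7

Derivation:
A = 15^9 mod 23  (bits of 9 = 1001)
  bit 0 = 1: r = r^2 * 15 mod 23 = 1^2 * 15 = 1*15 = 15
  bit 1 = 0: r = r^2 mod 23 = 15^2 = 18
  bit 2 = 0: r = r^2 mod 23 = 18^2 = 2
  bit 3 = 1: r = r^2 * 15 mod 23 = 2^2 * 15 = 4*15 = 14
  -> A = 14
B = 15^3 mod 23  (bits of 3 = 11)
  bit 0 = 1: r = r^2 * 15 mod 23 = 1^2 * 15 = 1*15 = 15
  bit 1 = 1: r = r^2 * 15 mod 23 = 15^2 * 15 = 18*15 = 17
  -> B = 17
s = B^a = 17^9 mod 23  (bits of 9 = 1001)
  bit 0 = 1: r = r^2 * 17 mod 23 = 1^2 * 17 = 1*17 = 17
  bit 1 = 0: r = r^2 mod 23 = 17^2 = 13
  bit 2 = 0: r = r^2 mod 23 = 13^2 = 8
  bit 3 = 1: r = r^2 * 17 mod 23 = 8^2 * 17 = 18*17 = 7
  -> s = B^a = 7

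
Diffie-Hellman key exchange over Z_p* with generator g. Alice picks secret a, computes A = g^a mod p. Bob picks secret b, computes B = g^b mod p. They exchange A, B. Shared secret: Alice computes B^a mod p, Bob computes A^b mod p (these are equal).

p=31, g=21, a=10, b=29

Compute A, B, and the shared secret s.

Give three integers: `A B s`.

A = 21^10 mod 31  (bits of 10 = 1010)
  bit 0 = 1: r = r^2 * 21 mod 31 = 1^2 * 21 = 1*21 = 21
  bit 1 = 0: r = r^2 mod 31 = 21^2 = 7
  bit 2 = 1: r = r^2 * 21 mod 31 = 7^2 * 21 = 18*21 = 6
  bit 3 = 0: r = r^2 mod 31 = 6^2 = 5
  -> A = 5
B = 21^29 mod 31  (bits of 29 = 11101)
  bit 0 = 1: r = r^2 * 21 mod 31 = 1^2 * 21 = 1*21 = 21
  bit 1 = 1: r = r^2 * 21 mod 31 = 21^2 * 21 = 7*21 = 23
  bit 2 = 1: r = r^2 * 21 mod 31 = 23^2 * 21 = 2*21 = 11
  bit 3 = 0: r = r^2 mod 31 = 11^2 = 28
  bit 4 = 1: r = r^2 * 21 mod 31 = 28^2 * 21 = 9*21 = 3
  -> B = 3
s = B^a = 3^10 mod 31  (bits of 10 = 1010)
  bit 0 = 1: r = r^2 * 3 mod 31 = 1^2 * 3 = 1*3 = 3
  bit 1 = 0: r = r^2 mod 31 = 3^2 = 9
  bit 2 = 1: r = r^2 * 3 mod 31 = 9^2 * 3 = 19*3 = 26
  bit 3 = 0: r = r^2 mod 31 = 26^2 = 25
  -> s = B^a = 25

Answer: 5 3 25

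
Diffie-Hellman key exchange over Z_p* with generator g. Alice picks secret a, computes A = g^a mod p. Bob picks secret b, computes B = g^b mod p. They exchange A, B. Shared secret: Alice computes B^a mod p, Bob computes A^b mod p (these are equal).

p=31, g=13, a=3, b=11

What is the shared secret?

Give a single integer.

Answer: 27

Derivation:
A = 13^3 mod 31  (bits of 3 = 11)
  bit 0 = 1: r = r^2 * 13 mod 31 = 1^2 * 13 = 1*13 = 13
  bit 1 = 1: r = r^2 * 13 mod 31 = 13^2 * 13 = 14*13 = 27
  -> A = 27
B = 13^11 mod 31  (bits of 11 = 1011)
  bit 0 = 1: r = r^2 * 13 mod 31 = 1^2 * 13 = 1*13 = 13
  bit 1 = 0: r = r^2 mod 31 = 13^2 = 14
  bit 2 = 1: r = r^2 * 13 mod 31 = 14^2 * 13 = 10*13 = 6
  bit 3 = 1: r = r^2 * 13 mod 31 = 6^2 * 13 = 5*13 = 3
  -> B = 3
s = B^a = 3^3 mod 31  (bits of 3 = 11)
  bit 0 = 1: r = r^2 * 3 mod 31 = 1^2 * 3 = 1*3 = 3
  bit 1 = 1: r = r^2 * 3 mod 31 = 3^2 * 3 = 9*3 = 27
  -> s = B^a = 27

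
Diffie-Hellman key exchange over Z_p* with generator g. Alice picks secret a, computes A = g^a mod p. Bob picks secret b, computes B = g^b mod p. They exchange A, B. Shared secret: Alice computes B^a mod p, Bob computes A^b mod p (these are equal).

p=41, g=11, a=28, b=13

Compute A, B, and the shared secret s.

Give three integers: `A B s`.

A = 11^28 mod 41  (bits of 28 = 11100)
  bit 0 = 1: r = r^2 * 11 mod 41 = 1^2 * 11 = 1*11 = 11
  bit 1 = 1: r = r^2 * 11 mod 41 = 11^2 * 11 = 39*11 = 19
  bit 2 = 1: r = r^2 * 11 mod 41 = 19^2 * 11 = 33*11 = 35
  bit 3 = 0: r = r^2 mod 41 = 35^2 = 36
  bit 4 = 0: r = r^2 mod 41 = 36^2 = 25
  -> A = 25
B = 11^13 mod 41  (bits of 13 = 1101)
  bit 0 = 1: r = r^2 * 11 mod 41 = 1^2 * 11 = 1*11 = 11
  bit 1 = 1: r = r^2 * 11 mod 41 = 11^2 * 11 = 39*11 = 19
  bit 2 = 0: r = r^2 mod 41 = 19^2 = 33
  bit 3 = 1: r = r^2 * 11 mod 41 = 33^2 * 11 = 23*11 = 7
  -> B = 7
s = B^a = 7^28 mod 41  (bits of 28 = 11100)
  bit 0 = 1: r = r^2 * 7 mod 41 = 1^2 * 7 = 1*7 = 7
  bit 1 = 1: r = r^2 * 7 mod 41 = 7^2 * 7 = 8*7 = 15
  bit 2 = 1: r = r^2 * 7 mod 41 = 15^2 * 7 = 20*7 = 17
  bit 3 = 0: r = r^2 mod 41 = 17^2 = 2
  bit 4 = 0: r = r^2 mod 41 = 2^2 = 4
  -> s = B^a = 4

Answer: 25 7 4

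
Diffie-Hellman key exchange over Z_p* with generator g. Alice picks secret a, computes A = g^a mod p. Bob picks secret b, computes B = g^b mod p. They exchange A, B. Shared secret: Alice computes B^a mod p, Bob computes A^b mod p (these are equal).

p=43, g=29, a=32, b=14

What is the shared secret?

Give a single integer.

Answer: 36

Derivation:
A = 29^32 mod 43  (bits of 32 = 100000)
  bit 0 = 1: r = r^2 * 29 mod 43 = 1^2 * 29 = 1*29 = 29
  bit 1 = 0: r = r^2 mod 43 = 29^2 = 24
  bit 2 = 0: r = r^2 mod 43 = 24^2 = 17
  bit 3 = 0: r = r^2 mod 43 = 17^2 = 31
  bit 4 = 0: r = r^2 mod 43 = 31^2 = 15
  bit 5 = 0: r = r^2 mod 43 = 15^2 = 10
  -> A = 10
B = 29^14 mod 43  (bits of 14 = 1110)
  bit 0 = 1: r = r^2 * 29 mod 43 = 1^2 * 29 = 1*29 = 29
  bit 1 = 1: r = r^2 * 29 mod 43 = 29^2 * 29 = 24*29 = 8
  bit 2 = 1: r = r^2 * 29 mod 43 = 8^2 * 29 = 21*29 = 7
  bit 3 = 0: r = r^2 mod 43 = 7^2 = 6
  -> B = 6
s = B^a = 6^32 mod 43  (bits of 32 = 100000)
  bit 0 = 1: r = r^2 * 6 mod 43 = 1^2 * 6 = 1*6 = 6
  bit 1 = 0: r = r^2 mod 43 = 6^2 = 36
  bit 2 = 0: r = r^2 mod 43 = 36^2 = 6
  bit 3 = 0: r = r^2 mod 43 = 6^2 = 36
  bit 4 = 0: r = r^2 mod 43 = 36^2 = 6
  bit 5 = 0: r = r^2 mod 43 = 6^2 = 36
  -> s = B^a = 36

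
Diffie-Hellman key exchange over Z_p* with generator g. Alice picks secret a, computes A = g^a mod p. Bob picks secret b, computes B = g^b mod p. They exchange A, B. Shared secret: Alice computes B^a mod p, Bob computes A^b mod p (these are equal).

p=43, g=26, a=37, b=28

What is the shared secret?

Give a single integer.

A = 26^37 mod 43  (bits of 37 = 100101)
  bit 0 = 1: r = r^2 * 26 mod 43 = 1^2 * 26 = 1*26 = 26
  bit 1 = 0: r = r^2 mod 43 = 26^2 = 31
  bit 2 = 0: r = r^2 mod 43 = 31^2 = 15
  bit 3 = 1: r = r^2 * 26 mod 43 = 15^2 * 26 = 10*26 = 2
  bit 4 = 0: r = r^2 mod 43 = 2^2 = 4
  bit 5 = 1: r = r^2 * 26 mod 43 = 4^2 * 26 = 16*26 = 29
  -> A = 29
B = 26^28 mod 43  (bits of 28 = 11100)
  bit 0 = 1: r = r^2 * 26 mod 43 = 1^2 * 26 = 1*26 = 26
  bit 1 = 1: r = r^2 * 26 mod 43 = 26^2 * 26 = 31*26 = 32
  bit 2 = 1: r = r^2 * 26 mod 43 = 32^2 * 26 = 35*26 = 7
  bit 3 = 0: r = r^2 mod 43 = 7^2 = 6
  bit 4 = 0: r = r^2 mod 43 = 6^2 = 36
  -> B = 36
s = B^a = 36^37 mod 43  (bits of 37 = 100101)
  bit 0 = 1: r = r^2 * 36 mod 43 = 1^2 * 36 = 1*36 = 36
  bit 1 = 0: r = r^2 mod 43 = 36^2 = 6
  bit 2 = 0: r = r^2 mod 43 = 6^2 = 36
  bit 3 = 1: r = r^2 * 36 mod 43 = 36^2 * 36 = 6*36 = 1
  bit 4 = 0: r = r^2 mod 43 = 1^2 = 1
  bit 5 = 1: r = r^2 * 36 mod 43 = 1^2 * 36 = 1*36 = 36
  -> s = B^a = 36

Answer: 36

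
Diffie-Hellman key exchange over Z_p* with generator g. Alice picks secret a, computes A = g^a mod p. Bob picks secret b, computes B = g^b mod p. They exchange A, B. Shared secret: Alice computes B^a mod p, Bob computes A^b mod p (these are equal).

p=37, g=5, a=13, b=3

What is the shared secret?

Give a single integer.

Answer: 14

Derivation:
A = 5^13 mod 37  (bits of 13 = 1101)
  bit 0 = 1: r = r^2 * 5 mod 37 = 1^2 * 5 = 1*5 = 5
  bit 1 = 1: r = r^2 * 5 mod 37 = 5^2 * 5 = 25*5 = 14
  bit 2 = 0: r = r^2 mod 37 = 14^2 = 11
  bit 3 = 1: r = r^2 * 5 mod 37 = 11^2 * 5 = 10*5 = 13
  -> A = 13
B = 5^3 mod 37  (bits of 3 = 11)
  bit 0 = 1: r = r^2 * 5 mod 37 = 1^2 * 5 = 1*5 = 5
  bit 1 = 1: r = r^2 * 5 mod 37 = 5^2 * 5 = 25*5 = 14
  -> B = 14
s = B^a = 14^13 mod 37  (bits of 13 = 1101)
  bit 0 = 1: r = r^2 * 14 mod 37 = 1^2 * 14 = 1*14 = 14
  bit 1 = 1: r = r^2 * 14 mod 37 = 14^2 * 14 = 11*14 = 6
  bit 2 = 0: r = r^2 mod 37 = 6^2 = 36
  bit 3 = 1: r = r^2 * 14 mod 37 = 36^2 * 14 = 1*14 = 14
  -> s = B^a = 14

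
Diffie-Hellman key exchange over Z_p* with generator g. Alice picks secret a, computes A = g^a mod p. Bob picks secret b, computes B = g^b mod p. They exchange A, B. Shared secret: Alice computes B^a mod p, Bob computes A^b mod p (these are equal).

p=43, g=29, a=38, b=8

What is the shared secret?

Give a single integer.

Answer: 13

Derivation:
A = 29^38 mod 43  (bits of 38 = 100110)
  bit 0 = 1: r = r^2 * 29 mod 43 = 1^2 * 29 = 1*29 = 29
  bit 1 = 0: r = r^2 mod 43 = 29^2 = 24
  bit 2 = 0: r = r^2 mod 43 = 24^2 = 17
  bit 3 = 1: r = r^2 * 29 mod 43 = 17^2 * 29 = 31*29 = 39
  bit 4 = 1: r = r^2 * 29 mod 43 = 39^2 * 29 = 16*29 = 34
  bit 5 = 0: r = r^2 mod 43 = 34^2 = 38
  -> A = 38
B = 29^8 mod 43  (bits of 8 = 1000)
  bit 0 = 1: r = r^2 * 29 mod 43 = 1^2 * 29 = 1*29 = 29
  bit 1 = 0: r = r^2 mod 43 = 29^2 = 24
  bit 2 = 0: r = r^2 mod 43 = 24^2 = 17
  bit 3 = 0: r = r^2 mod 43 = 17^2 = 31
  -> B = 31
s = B^a = 31^38 mod 43  (bits of 38 = 100110)
  bit 0 = 1: r = r^2 * 31 mod 43 = 1^2 * 31 = 1*31 = 31
  bit 1 = 0: r = r^2 mod 43 = 31^2 = 15
  bit 2 = 0: r = r^2 mod 43 = 15^2 = 10
  bit 3 = 1: r = r^2 * 31 mod 43 = 10^2 * 31 = 14*31 = 4
  bit 4 = 1: r = r^2 * 31 mod 43 = 4^2 * 31 = 16*31 = 23
  bit 5 = 0: r = r^2 mod 43 = 23^2 = 13
  -> s = B^a = 13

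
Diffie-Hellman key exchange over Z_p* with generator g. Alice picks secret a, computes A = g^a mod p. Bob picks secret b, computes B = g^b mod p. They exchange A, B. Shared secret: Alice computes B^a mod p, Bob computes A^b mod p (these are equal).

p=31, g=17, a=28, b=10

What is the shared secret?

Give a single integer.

A = 17^28 mod 31  (bits of 28 = 11100)
  bit 0 = 1: r = r^2 * 17 mod 31 = 1^2 * 17 = 1*17 = 17
  bit 1 = 1: r = r^2 * 17 mod 31 = 17^2 * 17 = 10*17 = 15
  bit 2 = 1: r = r^2 * 17 mod 31 = 15^2 * 17 = 8*17 = 12
  bit 3 = 0: r = r^2 mod 31 = 12^2 = 20
  bit 4 = 0: r = r^2 mod 31 = 20^2 = 28
  -> A = 28
B = 17^10 mod 31  (bits of 10 = 1010)
  bit 0 = 1: r = r^2 * 17 mod 31 = 1^2 * 17 = 1*17 = 17
  bit 1 = 0: r = r^2 mod 31 = 17^2 = 10
  bit 2 = 1: r = r^2 * 17 mod 31 = 10^2 * 17 = 7*17 = 26
  bit 3 = 0: r = r^2 mod 31 = 26^2 = 25
  -> B = 25
s = B^a = 25^28 mod 31  (bits of 28 = 11100)
  bit 0 = 1: r = r^2 * 25 mod 31 = 1^2 * 25 = 1*25 = 25
  bit 1 = 1: r = r^2 * 25 mod 31 = 25^2 * 25 = 5*25 = 1
  bit 2 = 1: r = r^2 * 25 mod 31 = 1^2 * 25 = 1*25 = 25
  bit 3 = 0: r = r^2 mod 31 = 25^2 = 5
  bit 4 = 0: r = r^2 mod 31 = 5^2 = 25
  -> s = B^a = 25

Answer: 25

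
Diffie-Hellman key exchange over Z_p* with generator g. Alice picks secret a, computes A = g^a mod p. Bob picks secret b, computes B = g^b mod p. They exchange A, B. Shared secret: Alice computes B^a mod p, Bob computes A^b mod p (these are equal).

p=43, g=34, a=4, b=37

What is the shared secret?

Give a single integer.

Answer: 9

Derivation:
A = 34^4 mod 43  (bits of 4 = 100)
  bit 0 = 1: r = r^2 * 34 mod 43 = 1^2 * 34 = 1*34 = 34
  bit 1 = 0: r = r^2 mod 43 = 34^2 = 38
  bit 2 = 0: r = r^2 mod 43 = 38^2 = 25
  -> A = 25
B = 34^37 mod 43  (bits of 37 = 100101)
  bit 0 = 1: r = r^2 * 34 mod 43 = 1^2 * 34 = 1*34 = 34
  bit 1 = 0: r = r^2 mod 43 = 34^2 = 38
  bit 2 = 0: r = r^2 mod 43 = 38^2 = 25
  bit 3 = 1: r = r^2 * 34 mod 43 = 25^2 * 34 = 23*34 = 8
  bit 4 = 0: r = r^2 mod 43 = 8^2 = 21
  bit 5 = 1: r = r^2 * 34 mod 43 = 21^2 * 34 = 11*34 = 30
  -> B = 30
s = B^a = 30^4 mod 43  (bits of 4 = 100)
  bit 0 = 1: r = r^2 * 30 mod 43 = 1^2 * 30 = 1*30 = 30
  bit 1 = 0: r = r^2 mod 43 = 30^2 = 40
  bit 2 = 0: r = r^2 mod 43 = 40^2 = 9
  -> s = B^a = 9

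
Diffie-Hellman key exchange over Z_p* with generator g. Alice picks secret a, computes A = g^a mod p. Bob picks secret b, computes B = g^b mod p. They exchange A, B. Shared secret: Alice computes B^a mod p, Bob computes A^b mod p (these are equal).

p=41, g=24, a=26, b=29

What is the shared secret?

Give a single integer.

A = 24^26 mod 41  (bits of 26 = 11010)
  bit 0 = 1: r = r^2 * 24 mod 41 = 1^2 * 24 = 1*24 = 24
  bit 1 = 1: r = r^2 * 24 mod 41 = 24^2 * 24 = 2*24 = 7
  bit 2 = 0: r = r^2 mod 41 = 7^2 = 8
  bit 3 = 1: r = r^2 * 24 mod 41 = 8^2 * 24 = 23*24 = 19
  bit 4 = 0: r = r^2 mod 41 = 19^2 = 33
  -> A = 33
B = 24^29 mod 41  (bits of 29 = 11101)
  bit 0 = 1: r = r^2 * 24 mod 41 = 1^2 * 24 = 1*24 = 24
  bit 1 = 1: r = r^2 * 24 mod 41 = 24^2 * 24 = 2*24 = 7
  bit 2 = 1: r = r^2 * 24 mod 41 = 7^2 * 24 = 8*24 = 28
  bit 3 = 0: r = r^2 mod 41 = 28^2 = 5
  bit 4 = 1: r = r^2 * 24 mod 41 = 5^2 * 24 = 25*24 = 26
  -> B = 26
s = B^a = 26^26 mod 41  (bits of 26 = 11010)
  bit 0 = 1: r = r^2 * 26 mod 41 = 1^2 * 26 = 1*26 = 26
  bit 1 = 1: r = r^2 * 26 mod 41 = 26^2 * 26 = 20*26 = 28
  bit 2 = 0: r = r^2 mod 41 = 28^2 = 5
  bit 3 = 1: r = r^2 * 26 mod 41 = 5^2 * 26 = 25*26 = 35
  bit 4 = 0: r = r^2 mod 41 = 35^2 = 36
  -> s = B^a = 36

Answer: 36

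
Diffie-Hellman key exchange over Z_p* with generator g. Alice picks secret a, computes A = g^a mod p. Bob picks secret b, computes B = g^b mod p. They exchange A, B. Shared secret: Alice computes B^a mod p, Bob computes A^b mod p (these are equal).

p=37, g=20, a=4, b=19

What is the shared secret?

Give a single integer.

Answer: 12

Derivation:
A = 20^4 mod 37  (bits of 4 = 100)
  bit 0 = 1: r = r^2 * 20 mod 37 = 1^2 * 20 = 1*20 = 20
  bit 1 = 0: r = r^2 mod 37 = 20^2 = 30
  bit 2 = 0: r = r^2 mod 37 = 30^2 = 12
  -> A = 12
B = 20^19 mod 37  (bits of 19 = 10011)
  bit 0 = 1: r = r^2 * 20 mod 37 = 1^2 * 20 = 1*20 = 20
  bit 1 = 0: r = r^2 mod 37 = 20^2 = 30
  bit 2 = 0: r = r^2 mod 37 = 30^2 = 12
  bit 3 = 1: r = r^2 * 20 mod 37 = 12^2 * 20 = 33*20 = 31
  bit 4 = 1: r = r^2 * 20 mod 37 = 31^2 * 20 = 36*20 = 17
  -> B = 17
s = B^a = 17^4 mod 37  (bits of 4 = 100)
  bit 0 = 1: r = r^2 * 17 mod 37 = 1^2 * 17 = 1*17 = 17
  bit 1 = 0: r = r^2 mod 37 = 17^2 = 30
  bit 2 = 0: r = r^2 mod 37 = 30^2 = 12
  -> s = B^a = 12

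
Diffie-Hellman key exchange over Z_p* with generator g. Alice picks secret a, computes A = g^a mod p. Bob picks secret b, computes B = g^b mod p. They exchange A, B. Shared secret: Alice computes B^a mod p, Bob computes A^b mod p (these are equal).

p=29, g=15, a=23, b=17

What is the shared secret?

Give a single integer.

Answer: 2

Derivation:
A = 15^23 mod 29  (bits of 23 = 10111)
  bit 0 = 1: r = r^2 * 15 mod 29 = 1^2 * 15 = 1*15 = 15
  bit 1 = 0: r = r^2 mod 29 = 15^2 = 22
  bit 2 = 1: r = r^2 * 15 mod 29 = 22^2 * 15 = 20*15 = 10
  bit 3 = 1: r = r^2 * 15 mod 29 = 10^2 * 15 = 13*15 = 21
  bit 4 = 1: r = r^2 * 15 mod 29 = 21^2 * 15 = 6*15 = 3
  -> A = 3
B = 15^17 mod 29  (bits of 17 = 10001)
  bit 0 = 1: r = r^2 * 15 mod 29 = 1^2 * 15 = 1*15 = 15
  bit 1 = 0: r = r^2 mod 29 = 15^2 = 22
  bit 2 = 0: r = r^2 mod 29 = 22^2 = 20
  bit 3 = 0: r = r^2 mod 29 = 20^2 = 23
  bit 4 = 1: r = r^2 * 15 mod 29 = 23^2 * 15 = 7*15 = 18
  -> B = 18
s = B^a = 18^23 mod 29  (bits of 23 = 10111)
  bit 0 = 1: r = r^2 * 18 mod 29 = 1^2 * 18 = 1*18 = 18
  bit 1 = 0: r = r^2 mod 29 = 18^2 = 5
  bit 2 = 1: r = r^2 * 18 mod 29 = 5^2 * 18 = 25*18 = 15
  bit 3 = 1: r = r^2 * 18 mod 29 = 15^2 * 18 = 22*18 = 19
  bit 4 = 1: r = r^2 * 18 mod 29 = 19^2 * 18 = 13*18 = 2
  -> s = B^a = 2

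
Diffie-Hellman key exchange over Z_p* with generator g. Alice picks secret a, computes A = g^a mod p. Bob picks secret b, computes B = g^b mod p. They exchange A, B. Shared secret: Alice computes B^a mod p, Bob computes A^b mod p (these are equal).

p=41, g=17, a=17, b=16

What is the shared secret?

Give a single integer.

Answer: 18

Derivation:
A = 17^17 mod 41  (bits of 17 = 10001)
  bit 0 = 1: r = r^2 * 17 mod 41 = 1^2 * 17 = 1*17 = 17
  bit 1 = 0: r = r^2 mod 41 = 17^2 = 2
  bit 2 = 0: r = r^2 mod 41 = 2^2 = 4
  bit 3 = 0: r = r^2 mod 41 = 4^2 = 16
  bit 4 = 1: r = r^2 * 17 mod 41 = 16^2 * 17 = 10*17 = 6
  -> A = 6
B = 17^16 mod 41  (bits of 16 = 10000)
  bit 0 = 1: r = r^2 * 17 mod 41 = 1^2 * 17 = 1*17 = 17
  bit 1 = 0: r = r^2 mod 41 = 17^2 = 2
  bit 2 = 0: r = r^2 mod 41 = 2^2 = 4
  bit 3 = 0: r = r^2 mod 41 = 4^2 = 16
  bit 4 = 0: r = r^2 mod 41 = 16^2 = 10
  -> B = 10
s = B^a = 10^17 mod 41  (bits of 17 = 10001)
  bit 0 = 1: r = r^2 * 10 mod 41 = 1^2 * 10 = 1*10 = 10
  bit 1 = 0: r = r^2 mod 41 = 10^2 = 18
  bit 2 = 0: r = r^2 mod 41 = 18^2 = 37
  bit 3 = 0: r = r^2 mod 41 = 37^2 = 16
  bit 4 = 1: r = r^2 * 10 mod 41 = 16^2 * 10 = 10*10 = 18
  -> s = B^a = 18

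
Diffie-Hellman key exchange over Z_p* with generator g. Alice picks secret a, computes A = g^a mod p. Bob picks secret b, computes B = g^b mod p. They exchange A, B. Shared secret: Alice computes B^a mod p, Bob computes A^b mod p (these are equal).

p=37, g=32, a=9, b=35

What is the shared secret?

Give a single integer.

A = 32^9 mod 37  (bits of 9 = 1001)
  bit 0 = 1: r = r^2 * 32 mod 37 = 1^2 * 32 = 1*32 = 32
  bit 1 = 0: r = r^2 mod 37 = 32^2 = 25
  bit 2 = 0: r = r^2 mod 37 = 25^2 = 33
  bit 3 = 1: r = r^2 * 32 mod 37 = 33^2 * 32 = 16*32 = 31
  -> A = 31
B = 32^35 mod 37  (bits of 35 = 100011)
  bit 0 = 1: r = r^2 * 32 mod 37 = 1^2 * 32 = 1*32 = 32
  bit 1 = 0: r = r^2 mod 37 = 32^2 = 25
  bit 2 = 0: r = r^2 mod 37 = 25^2 = 33
  bit 3 = 0: r = r^2 mod 37 = 33^2 = 16
  bit 4 = 1: r = r^2 * 32 mod 37 = 16^2 * 32 = 34*32 = 15
  bit 5 = 1: r = r^2 * 32 mod 37 = 15^2 * 32 = 3*32 = 22
  -> B = 22
s = B^a = 22^9 mod 37  (bits of 9 = 1001)
  bit 0 = 1: r = r^2 * 22 mod 37 = 1^2 * 22 = 1*22 = 22
  bit 1 = 0: r = r^2 mod 37 = 22^2 = 3
  bit 2 = 0: r = r^2 mod 37 = 3^2 = 9
  bit 3 = 1: r = r^2 * 22 mod 37 = 9^2 * 22 = 7*22 = 6
  -> s = B^a = 6

Answer: 6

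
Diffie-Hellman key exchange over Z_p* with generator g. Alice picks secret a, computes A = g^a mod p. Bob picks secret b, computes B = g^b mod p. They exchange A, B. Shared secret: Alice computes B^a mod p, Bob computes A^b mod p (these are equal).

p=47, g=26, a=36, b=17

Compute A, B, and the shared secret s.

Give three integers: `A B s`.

A = 26^36 mod 47  (bits of 36 = 100100)
  bit 0 = 1: r = r^2 * 26 mod 47 = 1^2 * 26 = 1*26 = 26
  bit 1 = 0: r = r^2 mod 47 = 26^2 = 18
  bit 2 = 0: r = r^2 mod 47 = 18^2 = 42
  bit 3 = 1: r = r^2 * 26 mod 47 = 42^2 * 26 = 25*26 = 39
  bit 4 = 0: r = r^2 mod 47 = 39^2 = 17
  bit 5 = 0: r = r^2 mod 47 = 17^2 = 7
  -> A = 7
B = 26^17 mod 47  (bits of 17 = 10001)
  bit 0 = 1: r = r^2 * 26 mod 47 = 1^2 * 26 = 1*26 = 26
  bit 1 = 0: r = r^2 mod 47 = 26^2 = 18
  bit 2 = 0: r = r^2 mod 47 = 18^2 = 42
  bit 3 = 0: r = r^2 mod 47 = 42^2 = 25
  bit 4 = 1: r = r^2 * 26 mod 47 = 25^2 * 26 = 14*26 = 35
  -> B = 35
s = B^a = 35^36 mod 47  (bits of 36 = 100100)
  bit 0 = 1: r = r^2 * 35 mod 47 = 1^2 * 35 = 1*35 = 35
  bit 1 = 0: r = r^2 mod 47 = 35^2 = 3
  bit 2 = 0: r = r^2 mod 47 = 3^2 = 9
  bit 3 = 1: r = r^2 * 35 mod 47 = 9^2 * 35 = 34*35 = 15
  bit 4 = 0: r = r^2 mod 47 = 15^2 = 37
  bit 5 = 0: r = r^2 mod 47 = 37^2 = 6
  -> s = B^a = 6

Answer: 7 35 6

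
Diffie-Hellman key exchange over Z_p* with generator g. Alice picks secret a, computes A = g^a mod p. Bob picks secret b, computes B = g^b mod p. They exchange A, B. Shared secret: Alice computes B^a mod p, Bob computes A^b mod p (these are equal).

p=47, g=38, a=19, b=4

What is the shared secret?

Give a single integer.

A = 38^19 mod 47  (bits of 19 = 10011)
  bit 0 = 1: r = r^2 * 38 mod 47 = 1^2 * 38 = 1*38 = 38
  bit 1 = 0: r = r^2 mod 47 = 38^2 = 34
  bit 2 = 0: r = r^2 mod 47 = 34^2 = 28
  bit 3 = 1: r = r^2 * 38 mod 47 = 28^2 * 38 = 32*38 = 41
  bit 4 = 1: r = r^2 * 38 mod 47 = 41^2 * 38 = 36*38 = 5
  -> A = 5
B = 38^4 mod 47  (bits of 4 = 100)
  bit 0 = 1: r = r^2 * 38 mod 47 = 1^2 * 38 = 1*38 = 38
  bit 1 = 0: r = r^2 mod 47 = 38^2 = 34
  bit 2 = 0: r = r^2 mod 47 = 34^2 = 28
  -> B = 28
s = B^a = 28^19 mod 47  (bits of 19 = 10011)
  bit 0 = 1: r = r^2 * 28 mod 47 = 1^2 * 28 = 1*28 = 28
  bit 1 = 0: r = r^2 mod 47 = 28^2 = 32
  bit 2 = 0: r = r^2 mod 47 = 32^2 = 37
  bit 3 = 1: r = r^2 * 28 mod 47 = 37^2 * 28 = 6*28 = 27
  bit 4 = 1: r = r^2 * 28 mod 47 = 27^2 * 28 = 24*28 = 14
  -> s = B^a = 14

Answer: 14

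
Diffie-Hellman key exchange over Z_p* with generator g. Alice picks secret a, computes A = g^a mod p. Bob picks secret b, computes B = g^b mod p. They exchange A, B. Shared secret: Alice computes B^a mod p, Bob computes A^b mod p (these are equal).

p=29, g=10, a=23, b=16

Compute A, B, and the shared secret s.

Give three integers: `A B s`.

Answer: 11 16 24

Derivation:
A = 10^23 mod 29  (bits of 23 = 10111)
  bit 0 = 1: r = r^2 * 10 mod 29 = 1^2 * 10 = 1*10 = 10
  bit 1 = 0: r = r^2 mod 29 = 10^2 = 13
  bit 2 = 1: r = r^2 * 10 mod 29 = 13^2 * 10 = 24*10 = 8
  bit 3 = 1: r = r^2 * 10 mod 29 = 8^2 * 10 = 6*10 = 2
  bit 4 = 1: r = r^2 * 10 mod 29 = 2^2 * 10 = 4*10 = 11
  -> A = 11
B = 10^16 mod 29  (bits of 16 = 10000)
  bit 0 = 1: r = r^2 * 10 mod 29 = 1^2 * 10 = 1*10 = 10
  bit 1 = 0: r = r^2 mod 29 = 10^2 = 13
  bit 2 = 0: r = r^2 mod 29 = 13^2 = 24
  bit 3 = 0: r = r^2 mod 29 = 24^2 = 25
  bit 4 = 0: r = r^2 mod 29 = 25^2 = 16
  -> B = 16
s = B^a = 16^23 mod 29  (bits of 23 = 10111)
  bit 0 = 1: r = r^2 * 16 mod 29 = 1^2 * 16 = 1*16 = 16
  bit 1 = 0: r = r^2 mod 29 = 16^2 = 24
  bit 2 = 1: r = r^2 * 16 mod 29 = 24^2 * 16 = 25*16 = 23
  bit 3 = 1: r = r^2 * 16 mod 29 = 23^2 * 16 = 7*16 = 25
  bit 4 = 1: r = r^2 * 16 mod 29 = 25^2 * 16 = 16*16 = 24
  -> s = B^a = 24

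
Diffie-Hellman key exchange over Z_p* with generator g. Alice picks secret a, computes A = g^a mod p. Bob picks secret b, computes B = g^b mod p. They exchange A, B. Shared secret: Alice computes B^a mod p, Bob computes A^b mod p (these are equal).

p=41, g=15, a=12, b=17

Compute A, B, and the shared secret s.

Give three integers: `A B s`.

Answer: 25 22 31

Derivation:
A = 15^12 mod 41  (bits of 12 = 1100)
  bit 0 = 1: r = r^2 * 15 mod 41 = 1^2 * 15 = 1*15 = 15
  bit 1 = 1: r = r^2 * 15 mod 41 = 15^2 * 15 = 20*15 = 13
  bit 2 = 0: r = r^2 mod 41 = 13^2 = 5
  bit 3 = 0: r = r^2 mod 41 = 5^2 = 25
  -> A = 25
B = 15^17 mod 41  (bits of 17 = 10001)
  bit 0 = 1: r = r^2 * 15 mod 41 = 1^2 * 15 = 1*15 = 15
  bit 1 = 0: r = r^2 mod 41 = 15^2 = 20
  bit 2 = 0: r = r^2 mod 41 = 20^2 = 31
  bit 3 = 0: r = r^2 mod 41 = 31^2 = 18
  bit 4 = 1: r = r^2 * 15 mod 41 = 18^2 * 15 = 37*15 = 22
  -> B = 22
s = B^a = 22^12 mod 41  (bits of 12 = 1100)
  bit 0 = 1: r = r^2 * 22 mod 41 = 1^2 * 22 = 1*22 = 22
  bit 1 = 1: r = r^2 * 22 mod 41 = 22^2 * 22 = 33*22 = 29
  bit 2 = 0: r = r^2 mod 41 = 29^2 = 21
  bit 3 = 0: r = r^2 mod 41 = 21^2 = 31
  -> s = B^a = 31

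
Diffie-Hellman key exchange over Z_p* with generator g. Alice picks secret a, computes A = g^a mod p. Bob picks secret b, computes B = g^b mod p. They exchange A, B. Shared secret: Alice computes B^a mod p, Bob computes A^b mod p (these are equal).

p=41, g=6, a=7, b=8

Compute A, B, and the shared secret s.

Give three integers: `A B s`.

Answer: 29 10 18

Derivation:
A = 6^7 mod 41  (bits of 7 = 111)
  bit 0 = 1: r = r^2 * 6 mod 41 = 1^2 * 6 = 1*6 = 6
  bit 1 = 1: r = r^2 * 6 mod 41 = 6^2 * 6 = 36*6 = 11
  bit 2 = 1: r = r^2 * 6 mod 41 = 11^2 * 6 = 39*6 = 29
  -> A = 29
B = 6^8 mod 41  (bits of 8 = 1000)
  bit 0 = 1: r = r^2 * 6 mod 41 = 1^2 * 6 = 1*6 = 6
  bit 1 = 0: r = r^2 mod 41 = 6^2 = 36
  bit 2 = 0: r = r^2 mod 41 = 36^2 = 25
  bit 3 = 0: r = r^2 mod 41 = 25^2 = 10
  -> B = 10
s = B^a = 10^7 mod 41  (bits of 7 = 111)
  bit 0 = 1: r = r^2 * 10 mod 41 = 1^2 * 10 = 1*10 = 10
  bit 1 = 1: r = r^2 * 10 mod 41 = 10^2 * 10 = 18*10 = 16
  bit 2 = 1: r = r^2 * 10 mod 41 = 16^2 * 10 = 10*10 = 18
  -> s = B^a = 18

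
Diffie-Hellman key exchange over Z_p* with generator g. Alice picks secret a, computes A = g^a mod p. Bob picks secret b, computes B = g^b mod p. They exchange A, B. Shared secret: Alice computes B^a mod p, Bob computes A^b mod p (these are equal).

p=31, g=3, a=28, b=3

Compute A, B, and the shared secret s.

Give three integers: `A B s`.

Answer: 7 27 2

Derivation:
A = 3^28 mod 31  (bits of 28 = 11100)
  bit 0 = 1: r = r^2 * 3 mod 31 = 1^2 * 3 = 1*3 = 3
  bit 1 = 1: r = r^2 * 3 mod 31 = 3^2 * 3 = 9*3 = 27
  bit 2 = 1: r = r^2 * 3 mod 31 = 27^2 * 3 = 16*3 = 17
  bit 3 = 0: r = r^2 mod 31 = 17^2 = 10
  bit 4 = 0: r = r^2 mod 31 = 10^2 = 7
  -> A = 7
B = 3^3 mod 31  (bits of 3 = 11)
  bit 0 = 1: r = r^2 * 3 mod 31 = 1^2 * 3 = 1*3 = 3
  bit 1 = 1: r = r^2 * 3 mod 31 = 3^2 * 3 = 9*3 = 27
  -> B = 27
s = B^a = 27^28 mod 31  (bits of 28 = 11100)
  bit 0 = 1: r = r^2 * 27 mod 31 = 1^2 * 27 = 1*27 = 27
  bit 1 = 1: r = r^2 * 27 mod 31 = 27^2 * 27 = 16*27 = 29
  bit 2 = 1: r = r^2 * 27 mod 31 = 29^2 * 27 = 4*27 = 15
  bit 3 = 0: r = r^2 mod 31 = 15^2 = 8
  bit 4 = 0: r = r^2 mod 31 = 8^2 = 2
  -> s = B^a = 2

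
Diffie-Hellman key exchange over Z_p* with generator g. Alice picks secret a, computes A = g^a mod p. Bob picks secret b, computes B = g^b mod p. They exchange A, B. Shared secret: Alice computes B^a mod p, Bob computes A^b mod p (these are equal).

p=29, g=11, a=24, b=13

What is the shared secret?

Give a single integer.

A = 11^24 mod 29  (bits of 24 = 11000)
  bit 0 = 1: r = r^2 * 11 mod 29 = 1^2 * 11 = 1*11 = 11
  bit 1 = 1: r = r^2 * 11 mod 29 = 11^2 * 11 = 5*11 = 26
  bit 2 = 0: r = r^2 mod 29 = 26^2 = 9
  bit 3 = 0: r = r^2 mod 29 = 9^2 = 23
  bit 4 = 0: r = r^2 mod 29 = 23^2 = 7
  -> A = 7
B = 11^13 mod 29  (bits of 13 = 1101)
  bit 0 = 1: r = r^2 * 11 mod 29 = 1^2 * 11 = 1*11 = 11
  bit 1 = 1: r = r^2 * 11 mod 29 = 11^2 * 11 = 5*11 = 26
  bit 2 = 0: r = r^2 mod 29 = 26^2 = 9
  bit 3 = 1: r = r^2 * 11 mod 29 = 9^2 * 11 = 23*11 = 21
  -> B = 21
s = B^a = 21^24 mod 29  (bits of 24 = 11000)
  bit 0 = 1: r = r^2 * 21 mod 29 = 1^2 * 21 = 1*21 = 21
  bit 1 = 1: r = r^2 * 21 mod 29 = 21^2 * 21 = 6*21 = 10
  bit 2 = 0: r = r^2 mod 29 = 10^2 = 13
  bit 3 = 0: r = r^2 mod 29 = 13^2 = 24
  bit 4 = 0: r = r^2 mod 29 = 24^2 = 25
  -> s = B^a = 25

Answer: 25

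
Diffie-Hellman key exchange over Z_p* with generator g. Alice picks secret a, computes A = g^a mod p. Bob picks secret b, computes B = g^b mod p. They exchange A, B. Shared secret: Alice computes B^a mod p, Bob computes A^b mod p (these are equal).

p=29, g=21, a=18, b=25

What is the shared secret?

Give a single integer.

A = 21^18 mod 29  (bits of 18 = 10010)
  bit 0 = 1: r = r^2 * 21 mod 29 = 1^2 * 21 = 1*21 = 21
  bit 1 = 0: r = r^2 mod 29 = 21^2 = 6
  bit 2 = 0: r = r^2 mod 29 = 6^2 = 7
  bit 3 = 1: r = r^2 * 21 mod 29 = 7^2 * 21 = 20*21 = 14
  bit 4 = 0: r = r^2 mod 29 = 14^2 = 22
  -> A = 22
B = 21^25 mod 29  (bits of 25 = 11001)
  bit 0 = 1: r = r^2 * 21 mod 29 = 1^2 * 21 = 1*21 = 21
  bit 1 = 1: r = r^2 * 21 mod 29 = 21^2 * 21 = 6*21 = 10
  bit 2 = 0: r = r^2 mod 29 = 10^2 = 13
  bit 3 = 0: r = r^2 mod 29 = 13^2 = 24
  bit 4 = 1: r = r^2 * 21 mod 29 = 24^2 * 21 = 25*21 = 3
  -> B = 3
s = B^a = 3^18 mod 29  (bits of 18 = 10010)
  bit 0 = 1: r = r^2 * 3 mod 29 = 1^2 * 3 = 1*3 = 3
  bit 1 = 0: r = r^2 mod 29 = 3^2 = 9
  bit 2 = 0: r = r^2 mod 29 = 9^2 = 23
  bit 3 = 1: r = r^2 * 3 mod 29 = 23^2 * 3 = 7*3 = 21
  bit 4 = 0: r = r^2 mod 29 = 21^2 = 6
  -> s = B^a = 6

Answer: 6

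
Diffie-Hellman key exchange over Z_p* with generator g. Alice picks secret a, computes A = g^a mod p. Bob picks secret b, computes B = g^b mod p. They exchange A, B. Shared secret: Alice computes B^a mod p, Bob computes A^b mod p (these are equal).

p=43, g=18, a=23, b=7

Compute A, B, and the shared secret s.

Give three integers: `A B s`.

Answer: 20 7 37

Derivation:
A = 18^23 mod 43  (bits of 23 = 10111)
  bit 0 = 1: r = r^2 * 18 mod 43 = 1^2 * 18 = 1*18 = 18
  bit 1 = 0: r = r^2 mod 43 = 18^2 = 23
  bit 2 = 1: r = r^2 * 18 mod 43 = 23^2 * 18 = 13*18 = 19
  bit 3 = 1: r = r^2 * 18 mod 43 = 19^2 * 18 = 17*18 = 5
  bit 4 = 1: r = r^2 * 18 mod 43 = 5^2 * 18 = 25*18 = 20
  -> A = 20
B = 18^7 mod 43  (bits of 7 = 111)
  bit 0 = 1: r = r^2 * 18 mod 43 = 1^2 * 18 = 1*18 = 18
  bit 1 = 1: r = r^2 * 18 mod 43 = 18^2 * 18 = 23*18 = 27
  bit 2 = 1: r = r^2 * 18 mod 43 = 27^2 * 18 = 41*18 = 7
  -> B = 7
s = B^a = 7^23 mod 43  (bits of 23 = 10111)
  bit 0 = 1: r = r^2 * 7 mod 43 = 1^2 * 7 = 1*7 = 7
  bit 1 = 0: r = r^2 mod 43 = 7^2 = 6
  bit 2 = 1: r = r^2 * 7 mod 43 = 6^2 * 7 = 36*7 = 37
  bit 3 = 1: r = r^2 * 7 mod 43 = 37^2 * 7 = 36*7 = 37
  bit 4 = 1: r = r^2 * 7 mod 43 = 37^2 * 7 = 36*7 = 37
  -> s = B^a = 37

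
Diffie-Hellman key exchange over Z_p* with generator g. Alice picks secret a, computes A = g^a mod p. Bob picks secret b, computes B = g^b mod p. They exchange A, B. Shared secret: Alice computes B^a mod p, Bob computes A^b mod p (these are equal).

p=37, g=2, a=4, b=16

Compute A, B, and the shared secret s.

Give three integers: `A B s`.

Answer: 16 9 12

Derivation:
A = 2^4 mod 37  (bits of 4 = 100)
  bit 0 = 1: r = r^2 * 2 mod 37 = 1^2 * 2 = 1*2 = 2
  bit 1 = 0: r = r^2 mod 37 = 2^2 = 4
  bit 2 = 0: r = r^2 mod 37 = 4^2 = 16
  -> A = 16
B = 2^16 mod 37  (bits of 16 = 10000)
  bit 0 = 1: r = r^2 * 2 mod 37 = 1^2 * 2 = 1*2 = 2
  bit 1 = 0: r = r^2 mod 37 = 2^2 = 4
  bit 2 = 0: r = r^2 mod 37 = 4^2 = 16
  bit 3 = 0: r = r^2 mod 37 = 16^2 = 34
  bit 4 = 0: r = r^2 mod 37 = 34^2 = 9
  -> B = 9
s = B^a = 9^4 mod 37  (bits of 4 = 100)
  bit 0 = 1: r = r^2 * 9 mod 37 = 1^2 * 9 = 1*9 = 9
  bit 1 = 0: r = r^2 mod 37 = 9^2 = 7
  bit 2 = 0: r = r^2 mod 37 = 7^2 = 12
  -> s = B^a = 12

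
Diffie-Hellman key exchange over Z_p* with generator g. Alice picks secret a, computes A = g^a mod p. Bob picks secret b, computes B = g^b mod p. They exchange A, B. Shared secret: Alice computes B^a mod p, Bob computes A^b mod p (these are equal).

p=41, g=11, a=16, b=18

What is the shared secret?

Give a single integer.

A = 11^16 mod 41  (bits of 16 = 10000)
  bit 0 = 1: r = r^2 * 11 mod 41 = 1^2 * 11 = 1*11 = 11
  bit 1 = 0: r = r^2 mod 41 = 11^2 = 39
  bit 2 = 0: r = r^2 mod 41 = 39^2 = 4
  bit 3 = 0: r = r^2 mod 41 = 4^2 = 16
  bit 4 = 0: r = r^2 mod 41 = 16^2 = 10
  -> A = 10
B = 11^18 mod 41  (bits of 18 = 10010)
  bit 0 = 1: r = r^2 * 11 mod 41 = 1^2 * 11 = 1*11 = 11
  bit 1 = 0: r = r^2 mod 41 = 11^2 = 39
  bit 2 = 0: r = r^2 mod 41 = 39^2 = 4
  bit 3 = 1: r = r^2 * 11 mod 41 = 4^2 * 11 = 16*11 = 12
  bit 4 = 0: r = r^2 mod 41 = 12^2 = 21
  -> B = 21
s = B^a = 21^16 mod 41  (bits of 16 = 10000)
  bit 0 = 1: r = r^2 * 21 mod 41 = 1^2 * 21 = 1*21 = 21
  bit 1 = 0: r = r^2 mod 41 = 21^2 = 31
  bit 2 = 0: r = r^2 mod 41 = 31^2 = 18
  bit 3 = 0: r = r^2 mod 41 = 18^2 = 37
  bit 4 = 0: r = r^2 mod 41 = 37^2 = 16
  -> s = B^a = 16

Answer: 16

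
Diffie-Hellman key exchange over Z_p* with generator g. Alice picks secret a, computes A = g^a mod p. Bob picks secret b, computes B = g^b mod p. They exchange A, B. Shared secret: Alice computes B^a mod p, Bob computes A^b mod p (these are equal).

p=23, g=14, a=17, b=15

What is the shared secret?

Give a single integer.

Answer: 11

Derivation:
A = 14^17 mod 23  (bits of 17 = 10001)
  bit 0 = 1: r = r^2 * 14 mod 23 = 1^2 * 14 = 1*14 = 14
  bit 1 = 0: r = r^2 mod 23 = 14^2 = 12
  bit 2 = 0: r = r^2 mod 23 = 12^2 = 6
  bit 3 = 0: r = r^2 mod 23 = 6^2 = 13
  bit 4 = 1: r = r^2 * 14 mod 23 = 13^2 * 14 = 8*14 = 20
  -> A = 20
B = 14^15 mod 23  (bits of 15 = 1111)
  bit 0 = 1: r = r^2 * 14 mod 23 = 1^2 * 14 = 1*14 = 14
  bit 1 = 1: r = r^2 * 14 mod 23 = 14^2 * 14 = 12*14 = 7
  bit 2 = 1: r = r^2 * 14 mod 23 = 7^2 * 14 = 3*14 = 19
  bit 3 = 1: r = r^2 * 14 mod 23 = 19^2 * 14 = 16*14 = 17
  -> B = 17
s = B^a = 17^17 mod 23  (bits of 17 = 10001)
  bit 0 = 1: r = r^2 * 17 mod 23 = 1^2 * 17 = 1*17 = 17
  bit 1 = 0: r = r^2 mod 23 = 17^2 = 13
  bit 2 = 0: r = r^2 mod 23 = 13^2 = 8
  bit 3 = 0: r = r^2 mod 23 = 8^2 = 18
  bit 4 = 1: r = r^2 * 17 mod 23 = 18^2 * 17 = 2*17 = 11
  -> s = B^a = 11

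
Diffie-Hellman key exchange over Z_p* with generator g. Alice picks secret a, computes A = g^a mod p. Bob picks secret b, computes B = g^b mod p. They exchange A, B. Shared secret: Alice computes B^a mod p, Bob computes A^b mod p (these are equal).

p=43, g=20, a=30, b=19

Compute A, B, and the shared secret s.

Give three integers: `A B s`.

Answer: 35 33 41

Derivation:
A = 20^30 mod 43  (bits of 30 = 11110)
  bit 0 = 1: r = r^2 * 20 mod 43 = 1^2 * 20 = 1*20 = 20
  bit 1 = 1: r = r^2 * 20 mod 43 = 20^2 * 20 = 13*20 = 2
  bit 2 = 1: r = r^2 * 20 mod 43 = 2^2 * 20 = 4*20 = 37
  bit 3 = 1: r = r^2 * 20 mod 43 = 37^2 * 20 = 36*20 = 32
  bit 4 = 0: r = r^2 mod 43 = 32^2 = 35
  -> A = 35
B = 20^19 mod 43  (bits of 19 = 10011)
  bit 0 = 1: r = r^2 * 20 mod 43 = 1^2 * 20 = 1*20 = 20
  bit 1 = 0: r = r^2 mod 43 = 20^2 = 13
  bit 2 = 0: r = r^2 mod 43 = 13^2 = 40
  bit 3 = 1: r = r^2 * 20 mod 43 = 40^2 * 20 = 9*20 = 8
  bit 4 = 1: r = r^2 * 20 mod 43 = 8^2 * 20 = 21*20 = 33
  -> B = 33
s = B^a = 33^30 mod 43  (bits of 30 = 11110)
  bit 0 = 1: r = r^2 * 33 mod 43 = 1^2 * 33 = 1*33 = 33
  bit 1 = 1: r = r^2 * 33 mod 43 = 33^2 * 33 = 14*33 = 32
  bit 2 = 1: r = r^2 * 33 mod 43 = 32^2 * 33 = 35*33 = 37
  bit 3 = 1: r = r^2 * 33 mod 43 = 37^2 * 33 = 36*33 = 27
  bit 4 = 0: r = r^2 mod 43 = 27^2 = 41
  -> s = B^a = 41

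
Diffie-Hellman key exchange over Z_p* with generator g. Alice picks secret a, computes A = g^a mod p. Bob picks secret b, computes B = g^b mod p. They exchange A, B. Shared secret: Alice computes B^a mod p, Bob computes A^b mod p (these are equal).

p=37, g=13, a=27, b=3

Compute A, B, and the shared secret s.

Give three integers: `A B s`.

A = 13^27 mod 37  (bits of 27 = 11011)
  bit 0 = 1: r = r^2 * 13 mod 37 = 1^2 * 13 = 1*13 = 13
  bit 1 = 1: r = r^2 * 13 mod 37 = 13^2 * 13 = 21*13 = 14
  bit 2 = 0: r = r^2 mod 37 = 14^2 = 11
  bit 3 = 1: r = r^2 * 13 mod 37 = 11^2 * 13 = 10*13 = 19
  bit 4 = 1: r = r^2 * 13 mod 37 = 19^2 * 13 = 28*13 = 31
  -> A = 31
B = 13^3 mod 37  (bits of 3 = 11)
  bit 0 = 1: r = r^2 * 13 mod 37 = 1^2 * 13 = 1*13 = 13
  bit 1 = 1: r = r^2 * 13 mod 37 = 13^2 * 13 = 21*13 = 14
  -> B = 14
s = B^a = 14^27 mod 37  (bits of 27 = 11011)
  bit 0 = 1: r = r^2 * 14 mod 37 = 1^2 * 14 = 1*14 = 14
  bit 1 = 1: r = r^2 * 14 mod 37 = 14^2 * 14 = 11*14 = 6
  bit 2 = 0: r = r^2 mod 37 = 6^2 = 36
  bit 3 = 1: r = r^2 * 14 mod 37 = 36^2 * 14 = 1*14 = 14
  bit 4 = 1: r = r^2 * 14 mod 37 = 14^2 * 14 = 11*14 = 6
  -> s = B^a = 6

Answer: 31 14 6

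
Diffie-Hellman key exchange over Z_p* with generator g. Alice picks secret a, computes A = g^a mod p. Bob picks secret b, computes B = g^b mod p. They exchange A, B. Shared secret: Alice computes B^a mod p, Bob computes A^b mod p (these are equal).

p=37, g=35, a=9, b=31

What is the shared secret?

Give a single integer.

A = 35^9 mod 37  (bits of 9 = 1001)
  bit 0 = 1: r = r^2 * 35 mod 37 = 1^2 * 35 = 1*35 = 35
  bit 1 = 0: r = r^2 mod 37 = 35^2 = 4
  bit 2 = 0: r = r^2 mod 37 = 4^2 = 16
  bit 3 = 1: r = r^2 * 35 mod 37 = 16^2 * 35 = 34*35 = 6
  -> A = 6
B = 35^31 mod 37  (bits of 31 = 11111)
  bit 0 = 1: r = r^2 * 35 mod 37 = 1^2 * 35 = 1*35 = 35
  bit 1 = 1: r = r^2 * 35 mod 37 = 35^2 * 35 = 4*35 = 29
  bit 2 = 1: r = r^2 * 35 mod 37 = 29^2 * 35 = 27*35 = 20
  bit 3 = 1: r = r^2 * 35 mod 37 = 20^2 * 35 = 30*35 = 14
  bit 4 = 1: r = r^2 * 35 mod 37 = 14^2 * 35 = 11*35 = 15
  -> B = 15
s = B^a = 15^9 mod 37  (bits of 9 = 1001)
  bit 0 = 1: r = r^2 * 15 mod 37 = 1^2 * 15 = 1*15 = 15
  bit 1 = 0: r = r^2 mod 37 = 15^2 = 3
  bit 2 = 0: r = r^2 mod 37 = 3^2 = 9
  bit 3 = 1: r = r^2 * 15 mod 37 = 9^2 * 15 = 7*15 = 31
  -> s = B^a = 31

Answer: 31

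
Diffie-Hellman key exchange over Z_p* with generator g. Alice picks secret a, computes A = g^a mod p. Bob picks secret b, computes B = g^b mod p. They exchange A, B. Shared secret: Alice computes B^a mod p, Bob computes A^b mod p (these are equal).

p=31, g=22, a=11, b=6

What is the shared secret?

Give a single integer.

A = 22^11 mod 31  (bits of 11 = 1011)
  bit 0 = 1: r = r^2 * 22 mod 31 = 1^2 * 22 = 1*22 = 22
  bit 1 = 0: r = r^2 mod 31 = 22^2 = 19
  bit 2 = 1: r = r^2 * 22 mod 31 = 19^2 * 22 = 20*22 = 6
  bit 3 = 1: r = r^2 * 22 mod 31 = 6^2 * 22 = 5*22 = 17
  -> A = 17
B = 22^6 mod 31  (bits of 6 = 110)
  bit 0 = 1: r = r^2 * 22 mod 31 = 1^2 * 22 = 1*22 = 22
  bit 1 = 1: r = r^2 * 22 mod 31 = 22^2 * 22 = 19*22 = 15
  bit 2 = 0: r = r^2 mod 31 = 15^2 = 8
  -> B = 8
s = B^a = 8^11 mod 31  (bits of 11 = 1011)
  bit 0 = 1: r = r^2 * 8 mod 31 = 1^2 * 8 = 1*8 = 8
  bit 1 = 0: r = r^2 mod 31 = 8^2 = 2
  bit 2 = 1: r = r^2 * 8 mod 31 = 2^2 * 8 = 4*8 = 1
  bit 3 = 1: r = r^2 * 8 mod 31 = 1^2 * 8 = 1*8 = 8
  -> s = B^a = 8

Answer: 8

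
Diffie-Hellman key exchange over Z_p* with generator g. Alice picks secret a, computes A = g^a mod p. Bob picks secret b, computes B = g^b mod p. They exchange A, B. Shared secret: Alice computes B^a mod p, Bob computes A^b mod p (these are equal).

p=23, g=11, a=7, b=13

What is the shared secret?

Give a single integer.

A = 11^7 mod 23  (bits of 7 = 111)
  bit 0 = 1: r = r^2 * 11 mod 23 = 1^2 * 11 = 1*11 = 11
  bit 1 = 1: r = r^2 * 11 mod 23 = 11^2 * 11 = 6*11 = 20
  bit 2 = 1: r = r^2 * 11 mod 23 = 20^2 * 11 = 9*11 = 7
  -> A = 7
B = 11^13 mod 23  (bits of 13 = 1101)
  bit 0 = 1: r = r^2 * 11 mod 23 = 1^2 * 11 = 1*11 = 11
  bit 1 = 1: r = r^2 * 11 mod 23 = 11^2 * 11 = 6*11 = 20
  bit 2 = 0: r = r^2 mod 23 = 20^2 = 9
  bit 3 = 1: r = r^2 * 11 mod 23 = 9^2 * 11 = 12*11 = 17
  -> B = 17
s = B^a = 17^7 mod 23  (bits of 7 = 111)
  bit 0 = 1: r = r^2 * 17 mod 23 = 1^2 * 17 = 1*17 = 17
  bit 1 = 1: r = r^2 * 17 mod 23 = 17^2 * 17 = 13*17 = 14
  bit 2 = 1: r = r^2 * 17 mod 23 = 14^2 * 17 = 12*17 = 20
  -> s = B^a = 20

Answer: 20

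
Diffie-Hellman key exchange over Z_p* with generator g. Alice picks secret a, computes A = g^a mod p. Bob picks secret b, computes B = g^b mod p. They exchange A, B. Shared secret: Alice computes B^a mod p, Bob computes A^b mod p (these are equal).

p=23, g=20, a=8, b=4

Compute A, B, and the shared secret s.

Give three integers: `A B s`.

Answer: 6 12 8

Derivation:
A = 20^8 mod 23  (bits of 8 = 1000)
  bit 0 = 1: r = r^2 * 20 mod 23 = 1^2 * 20 = 1*20 = 20
  bit 1 = 0: r = r^2 mod 23 = 20^2 = 9
  bit 2 = 0: r = r^2 mod 23 = 9^2 = 12
  bit 3 = 0: r = r^2 mod 23 = 12^2 = 6
  -> A = 6
B = 20^4 mod 23  (bits of 4 = 100)
  bit 0 = 1: r = r^2 * 20 mod 23 = 1^2 * 20 = 1*20 = 20
  bit 1 = 0: r = r^2 mod 23 = 20^2 = 9
  bit 2 = 0: r = r^2 mod 23 = 9^2 = 12
  -> B = 12
s = B^a = 12^8 mod 23  (bits of 8 = 1000)
  bit 0 = 1: r = r^2 * 12 mod 23 = 1^2 * 12 = 1*12 = 12
  bit 1 = 0: r = r^2 mod 23 = 12^2 = 6
  bit 2 = 0: r = r^2 mod 23 = 6^2 = 13
  bit 3 = 0: r = r^2 mod 23 = 13^2 = 8
  -> s = B^a = 8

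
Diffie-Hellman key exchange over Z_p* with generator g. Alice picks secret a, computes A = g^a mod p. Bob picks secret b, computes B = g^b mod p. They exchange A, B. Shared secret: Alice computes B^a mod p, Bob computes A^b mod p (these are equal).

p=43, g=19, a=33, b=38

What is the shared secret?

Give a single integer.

Answer: 4

Derivation:
A = 19^33 mod 43  (bits of 33 = 100001)
  bit 0 = 1: r = r^2 * 19 mod 43 = 1^2 * 19 = 1*19 = 19
  bit 1 = 0: r = r^2 mod 43 = 19^2 = 17
  bit 2 = 0: r = r^2 mod 43 = 17^2 = 31
  bit 3 = 0: r = r^2 mod 43 = 31^2 = 15
  bit 4 = 0: r = r^2 mod 43 = 15^2 = 10
  bit 5 = 1: r = r^2 * 19 mod 43 = 10^2 * 19 = 14*19 = 8
  -> A = 8
B = 19^38 mod 43  (bits of 38 = 100110)
  bit 0 = 1: r = r^2 * 19 mod 43 = 1^2 * 19 = 1*19 = 19
  bit 1 = 0: r = r^2 mod 43 = 19^2 = 17
  bit 2 = 0: r = r^2 mod 43 = 17^2 = 31
  bit 3 = 1: r = r^2 * 19 mod 43 = 31^2 * 19 = 15*19 = 27
  bit 4 = 1: r = r^2 * 19 mod 43 = 27^2 * 19 = 41*19 = 5
  bit 5 = 0: r = r^2 mod 43 = 5^2 = 25
  -> B = 25
s = B^a = 25^33 mod 43  (bits of 33 = 100001)
  bit 0 = 1: r = r^2 * 25 mod 43 = 1^2 * 25 = 1*25 = 25
  bit 1 = 0: r = r^2 mod 43 = 25^2 = 23
  bit 2 = 0: r = r^2 mod 43 = 23^2 = 13
  bit 3 = 0: r = r^2 mod 43 = 13^2 = 40
  bit 4 = 0: r = r^2 mod 43 = 40^2 = 9
  bit 5 = 1: r = r^2 * 25 mod 43 = 9^2 * 25 = 38*25 = 4
  -> s = B^a = 4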